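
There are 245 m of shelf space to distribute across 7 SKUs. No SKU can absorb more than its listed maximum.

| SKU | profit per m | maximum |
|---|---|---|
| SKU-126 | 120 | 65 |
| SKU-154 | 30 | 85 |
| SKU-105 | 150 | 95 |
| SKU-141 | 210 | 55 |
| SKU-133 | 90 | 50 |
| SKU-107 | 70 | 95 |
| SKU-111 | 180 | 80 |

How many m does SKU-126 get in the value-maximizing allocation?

Rank by profit per m: SKU-141 210 > SKU-111 180 > SKU-105 150 > SKU-126 120 > SKU-133 90 > SKU-107 70 > SKU-154 30.
SKU-141: +55 to 55 (cap) ; 190 left.
Give SKU-111 80 to hit its cap of 80 ; 110 left.
SKU-105: +95 to 95 (cap) ; 15 left.
SKU-126: +15 (room for 65) → 15. Pool exhausted.

15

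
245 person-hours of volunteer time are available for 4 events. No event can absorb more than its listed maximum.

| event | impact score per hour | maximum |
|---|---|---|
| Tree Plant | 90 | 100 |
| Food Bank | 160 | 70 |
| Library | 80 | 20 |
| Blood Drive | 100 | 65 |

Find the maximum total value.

Order the events by impact score per hour: Food Bank 160 > Blood Drive 100 > Tree Plant 90 > Library 80.
Food Bank: +70 to 70 (cap) ; 175 left.
Blood Drive takes 65 to reach its cap of 65 ; 110 left.
Give Tree Plant 100 to hit its cap of 100 ; 10 left.
Library: +10 (room for 20) → 10. Pool exhausted.
Total = 90×100 + 160×70 + 80×10 + 100×65 = 27500.

27500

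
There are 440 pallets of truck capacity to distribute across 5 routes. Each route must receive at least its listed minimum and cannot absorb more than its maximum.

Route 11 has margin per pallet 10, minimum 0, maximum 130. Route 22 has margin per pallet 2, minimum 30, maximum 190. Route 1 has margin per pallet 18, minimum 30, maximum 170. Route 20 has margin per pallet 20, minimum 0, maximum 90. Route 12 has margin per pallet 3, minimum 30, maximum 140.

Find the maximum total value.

Meeting every minimum uses 0+30+30+0+30 = 90 pallets, leaving 350.
Rank by margin per pallet: Route 20 20 > Route 1 18 > Route 11 10 > Route 12 3 > Route 22 2.
Route 20 takes 90 more to reach its cap of 90 → 260 left.
Route 1: +140 to 170 (cap) → 120 left.
Route 11 has room for 130 more but only 120 remain, so it gets 120.
Total = 10×120 + 2×30 + 18×170 + 20×90 + 3×30 = 6210.

6210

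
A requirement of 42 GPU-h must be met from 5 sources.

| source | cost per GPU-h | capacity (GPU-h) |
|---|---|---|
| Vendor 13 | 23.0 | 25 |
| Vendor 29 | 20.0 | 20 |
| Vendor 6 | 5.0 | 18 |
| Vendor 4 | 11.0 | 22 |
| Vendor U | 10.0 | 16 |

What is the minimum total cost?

Cheapest first:
Take 18 from Vendor 6 at 5.0 — need 24 more.
Take 16 from Vendor U at 10.0 — need 8 more.
Vendor 4 at 11.0: take 8 of its 22 — requirement met.
Vendor 29, Vendor 13: unused.
Cost = 18×5.0 + 16×10.0 + 8×11.0 = 338.

338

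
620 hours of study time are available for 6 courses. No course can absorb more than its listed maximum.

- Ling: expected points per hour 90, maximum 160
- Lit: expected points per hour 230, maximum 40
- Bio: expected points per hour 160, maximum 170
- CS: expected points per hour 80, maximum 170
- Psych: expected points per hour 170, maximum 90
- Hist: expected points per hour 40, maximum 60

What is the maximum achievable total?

Highest expected points per hour first: Lit 230 > Psych 170 > Bio 160 > Ling 90 > CS 80 > Hist 40.
Lit: +40 to 40 (cap) ; 580 left.
Psych takes 90 to reach its cap of 90 ; 490 left.
Bio takes 170 to reach its cap of 170 ; 320 left.
Give Ling 160 to hit its cap of 160 ; 160 left.
CS has room for 170 but only 160 remain, so it gets 160.
Total = 90×160 + 230×40 + 160×170 + 80×160 + 170×90 = 78900.

78900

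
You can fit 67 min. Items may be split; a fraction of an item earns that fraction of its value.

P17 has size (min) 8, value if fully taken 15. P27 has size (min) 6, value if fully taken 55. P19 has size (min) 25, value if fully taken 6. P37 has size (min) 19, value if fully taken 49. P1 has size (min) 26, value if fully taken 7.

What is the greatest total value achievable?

127.92

Sort by value density: P27 55/6≈9.17, P37 49/19≈2.58, P17 15/8≈1.88, P1 7/26≈0.269, P19 6/25≈0.24.
All 6 min of P27 fit (value 55) ; 61 remain.
P37: take in full, 19 min for value 49 ; 42 left.
P17: take in full, 8 min for value 15 ; 34 left.
P1: take in full, 26 min for value 7 ; 8 left.
8 min left: a 8/25 share of P19 gives 6×8/25 = 1.92.
Total value = 127.92.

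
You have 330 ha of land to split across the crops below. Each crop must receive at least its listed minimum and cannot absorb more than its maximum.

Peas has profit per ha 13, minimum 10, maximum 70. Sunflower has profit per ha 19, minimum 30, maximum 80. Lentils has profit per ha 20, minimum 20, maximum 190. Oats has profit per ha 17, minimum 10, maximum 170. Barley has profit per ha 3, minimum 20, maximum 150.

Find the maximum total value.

Meeting every minimum uses 10+30+20+10+20 = 90 ha, leaving 240.
Rank by profit per ha: Lentils 20 > Sunflower 19 > Oats 17 > Peas 13 > Barley 3.
Give Lentils 170 more to hit its cap of 190 → 70 left.
Sunflower takes 50 more to reach its cap of 80 → 20 left.
Only 20 left; Oats takes them to reach 30.
Total = 13×10 + 19×80 + 20×190 + 17×30 + 3×20 = 6020.

6020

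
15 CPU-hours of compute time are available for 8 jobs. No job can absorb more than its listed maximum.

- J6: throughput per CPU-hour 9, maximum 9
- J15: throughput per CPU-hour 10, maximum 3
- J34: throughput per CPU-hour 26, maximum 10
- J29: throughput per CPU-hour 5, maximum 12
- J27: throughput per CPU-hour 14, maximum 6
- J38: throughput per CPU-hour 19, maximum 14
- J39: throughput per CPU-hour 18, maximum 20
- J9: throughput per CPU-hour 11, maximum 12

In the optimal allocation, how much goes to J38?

5

Order the jobs by throughput per CPU-hour: J34 26 > J38 19 > J39 18 > J27 14 > J9 11 > J15 10 > J6 9 > J29 5.
Give J34 10 to hit its cap of 10 ; 5 left.
J38: +5 (room for 14) → 5. Pool exhausted.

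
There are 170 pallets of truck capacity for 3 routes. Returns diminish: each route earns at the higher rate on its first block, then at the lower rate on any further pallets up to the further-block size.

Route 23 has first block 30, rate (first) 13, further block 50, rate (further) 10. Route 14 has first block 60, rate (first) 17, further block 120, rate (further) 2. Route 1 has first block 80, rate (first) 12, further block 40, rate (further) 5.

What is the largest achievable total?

2370

Rank every tier by rate: Route 14/first 17 > Route 23/first 13 > Route 1/first 12 > Route 23/second 10 > Route 1/second 5 > Route 14/second 2.
Route 14 first at 17: fill all 60 ; 110 left.
Route 23 first at 13: fill all 30 ; 80 left.
Fill Route 1 first block (80 at 12) ; 0 left.
Total = 17×60 + 13×30 + 12×80 = 2370.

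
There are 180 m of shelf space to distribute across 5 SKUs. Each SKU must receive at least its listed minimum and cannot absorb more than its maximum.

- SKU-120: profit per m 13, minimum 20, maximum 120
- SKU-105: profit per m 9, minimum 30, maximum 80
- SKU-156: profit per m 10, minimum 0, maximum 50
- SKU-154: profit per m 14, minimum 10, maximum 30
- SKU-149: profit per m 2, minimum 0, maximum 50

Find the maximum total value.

Meeting every minimum uses 20+30+0+10+0 = 60 m, leaving 120.
Order the SKUs by profit per m: SKU-154 14 > SKU-120 13 > SKU-156 10 > SKU-105 9 > SKU-149 2.
SKU-154: +20 to 30 (cap) ; 100 left.
SKU-120 takes 100 more to reach its cap of 120 ; 0 left.
Total = 13×120 + 9×30 + 14×30 = 2250.

2250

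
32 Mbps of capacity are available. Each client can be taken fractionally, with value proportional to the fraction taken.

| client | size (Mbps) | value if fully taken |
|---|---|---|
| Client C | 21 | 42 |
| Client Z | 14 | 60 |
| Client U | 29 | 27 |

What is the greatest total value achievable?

Sort by value density: Client Z 60/14≈4.29, Client C 42/21≈2, Client U 27/29≈0.931.
Take all of Client Z (14 Mbps, value 60) → 18 Mbps left.
18 Mbps left: a 18/21 share of Client C gives 42×18/21 = 36.
Total value = 96.

96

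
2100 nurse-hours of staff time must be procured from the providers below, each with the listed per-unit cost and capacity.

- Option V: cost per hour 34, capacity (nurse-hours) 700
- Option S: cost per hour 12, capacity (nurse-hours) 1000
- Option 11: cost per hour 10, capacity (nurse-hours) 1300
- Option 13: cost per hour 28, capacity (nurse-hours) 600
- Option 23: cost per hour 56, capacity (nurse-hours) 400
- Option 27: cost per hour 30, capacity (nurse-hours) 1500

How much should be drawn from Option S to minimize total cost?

800

Fill from the cheapest provider first.
Option 11 (10): use full 1300 — 800 nurse-hours to go.
Option S (12): take the remaining 800 — done.
Option 13, Option 27, Option V, Option 23: unused.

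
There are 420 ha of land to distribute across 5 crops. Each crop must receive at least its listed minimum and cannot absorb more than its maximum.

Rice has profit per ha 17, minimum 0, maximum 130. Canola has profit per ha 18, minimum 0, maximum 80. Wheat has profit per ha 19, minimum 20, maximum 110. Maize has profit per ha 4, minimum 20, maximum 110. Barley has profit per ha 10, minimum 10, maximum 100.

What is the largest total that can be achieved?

Meeting every minimum uses 0+0+20+20+10 = 50 ha, leaving 370.
Rank by profit per ha: Wheat 19 > Canola 18 > Rice 17 > Barley 10 > Maize 4.
Wheat: +90 to 110 (cap) — 280 left.
Canola: +80 to 80 (cap) — 200 left.
Rice: +130 to 130 (cap) — 70 left.
Barley: +70 (room for 90) → 80. Pool exhausted.
Total = 17×130 + 18×80 + 19×110 + 4×20 + 10×80 = 6620.

6620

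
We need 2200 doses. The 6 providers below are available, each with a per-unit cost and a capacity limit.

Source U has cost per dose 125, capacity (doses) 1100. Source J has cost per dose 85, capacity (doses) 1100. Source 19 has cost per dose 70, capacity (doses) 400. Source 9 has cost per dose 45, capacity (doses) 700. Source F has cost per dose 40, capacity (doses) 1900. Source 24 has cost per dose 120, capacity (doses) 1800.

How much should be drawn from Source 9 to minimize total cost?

300

Use providers in increasing cost order.
Source F at 40: take all 1900 doses → 300 still needed.
Source 9 at 45: take 300 of its 700 → requirement met.
Source 19, Source J, Source 24, Source U: unused.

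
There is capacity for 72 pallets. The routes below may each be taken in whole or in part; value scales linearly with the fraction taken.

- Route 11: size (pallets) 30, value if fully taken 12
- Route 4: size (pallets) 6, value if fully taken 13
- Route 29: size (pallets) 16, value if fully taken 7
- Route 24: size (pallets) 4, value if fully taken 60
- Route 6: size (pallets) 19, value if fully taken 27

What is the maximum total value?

Sort by value density: Route 24 60/4≈15, Route 4 13/6≈2.17, Route 6 27/19≈1.42, Route 29 7/16≈0.438, Route 11 12/30≈0.4.
Take all of Route 24 (4 pallets, value 60) ; 68 pallets left.
Route 4: take in full, 6 pallets for value 13 ; 62 left.
All 19 pallets of Route 6 fit (value 27) ; 43 remain.
Route 29: take in full, 16 pallets for value 7 ; 27 left.
Only 27 pallets remain; take 27/30 of Route 11 for value 12×27/30 = 10.8.
Total value = 117.8.

117.8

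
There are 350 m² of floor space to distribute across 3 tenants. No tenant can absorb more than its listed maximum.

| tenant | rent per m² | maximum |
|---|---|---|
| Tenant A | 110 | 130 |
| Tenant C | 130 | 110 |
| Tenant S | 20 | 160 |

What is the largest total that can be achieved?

30800

Rank by rent per m²: Tenant C 130 > Tenant A 110 > Tenant S 20.
Tenant C takes 110 to reach its cap of 110 → 240 left.
Tenant A takes 130 to reach its cap of 130 → 110 left.
Tenant S: +110 (room for 160) → 110. Pool exhausted.
Total = 110×130 + 130×110 + 20×110 = 30800.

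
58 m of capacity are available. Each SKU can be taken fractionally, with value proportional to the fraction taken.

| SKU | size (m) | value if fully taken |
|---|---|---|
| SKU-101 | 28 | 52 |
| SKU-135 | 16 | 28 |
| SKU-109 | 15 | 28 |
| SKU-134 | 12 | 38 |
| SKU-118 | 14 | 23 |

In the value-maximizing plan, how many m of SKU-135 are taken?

3

Rank by value-to-size ratio: SKU-134 38/12≈3.17, SKU-109 28/15≈1.87, SKU-101 52/28≈1.86, SKU-135 28/16≈1.75, SKU-118 23/14≈1.64.
SKU-134: take in full, 12 m for value 38 → 46 left.
Take all of SKU-109 (15 m, value 28) → 31 m left.
SKU-101: take in full, 28 m for value 52 → 3 left.
3 m left: a 3/16 share of SKU-135 gives 28×3/16 = 5.25.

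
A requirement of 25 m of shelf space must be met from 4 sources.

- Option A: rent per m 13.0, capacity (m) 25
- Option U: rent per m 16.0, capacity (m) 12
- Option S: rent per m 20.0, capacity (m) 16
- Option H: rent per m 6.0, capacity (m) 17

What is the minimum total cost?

Use sources in increasing cost order.
Option H (6.0): use full 17 — 8 m to go.
Option A (13.0): take the remaining 8 — done.
Option U, Option S: unused.
Cost = 17×6.0 + 8×13.0 = 206.

206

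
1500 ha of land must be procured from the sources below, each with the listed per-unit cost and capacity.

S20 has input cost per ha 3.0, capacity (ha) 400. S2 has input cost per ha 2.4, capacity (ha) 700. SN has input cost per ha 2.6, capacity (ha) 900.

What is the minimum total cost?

Fill from the cheapest source first.
Take 700 from S2 at 2.4 → need 800 more.
SN (2.6): take the remaining 800 → done.
S20: unused.
Cost = 700×2.4 + 800×2.6 = 3760.

3760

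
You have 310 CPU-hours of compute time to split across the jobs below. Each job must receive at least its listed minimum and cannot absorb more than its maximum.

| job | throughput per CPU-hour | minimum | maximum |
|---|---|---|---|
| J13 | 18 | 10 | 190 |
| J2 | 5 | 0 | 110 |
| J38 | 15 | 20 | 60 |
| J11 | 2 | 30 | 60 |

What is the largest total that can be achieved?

Meeting every minimum uses 10+0+20+30 = 60 CPU-hours, leaving 250.
Rank by throughput per CPU-hour: J13 18 > J38 15 > J2 5 > J11 2.
J13: +180 to 190 (cap) — 70 left.
J38 takes 40 more to reach its cap of 60 — 30 left.
J2: +30 (room for 110) → 30. Pool exhausted.
Total = 18×190 + 5×30 + 15×60 + 2×30 = 4530.

4530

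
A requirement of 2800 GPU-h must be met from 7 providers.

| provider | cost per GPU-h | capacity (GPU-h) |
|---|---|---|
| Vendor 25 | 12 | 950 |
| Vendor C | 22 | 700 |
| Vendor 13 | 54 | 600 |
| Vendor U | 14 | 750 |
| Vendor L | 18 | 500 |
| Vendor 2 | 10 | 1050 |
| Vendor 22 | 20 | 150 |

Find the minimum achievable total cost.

33300

Cheapest first:
Vendor 2 (10): use full 1050 → 1750 GPU-h to go.
Take 950 from Vendor 25 at 12 → need 800 more.
Vendor U at 14: take all 750 GPU-h → 50 still needed.
Take 50 from Vendor L at 18 to finish.
Vendor 22, Vendor C, Vendor 13: unused.
Cost = 1050×10 + 950×12 + 750×14 + 50×18 = 33300.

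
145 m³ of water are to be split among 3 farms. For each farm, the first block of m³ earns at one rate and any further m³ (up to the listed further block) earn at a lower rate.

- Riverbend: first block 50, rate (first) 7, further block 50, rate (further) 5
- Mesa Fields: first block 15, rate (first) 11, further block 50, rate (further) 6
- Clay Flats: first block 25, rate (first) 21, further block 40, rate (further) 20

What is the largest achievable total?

Rank every tier by rate: Clay Flats/first 21 > Clay Flats/second 20 > Mesa Fields/first 11 > Riverbend/first 7 > Mesa Fields/second 6 > Riverbend/second 5.
Clay Flats/first (21): +25 → 120 left.
Fill Clay Flats second block (40 at 20) → 80 left.
Mesa Fields/first (11): +15 → 65 left.
Riverbend/first (7): +50 → 15 left.
Mesa Fields/second: +15 of 50 at 6; pool empty.
Total = 21×25 + 20×40 + 11×15 + 7×50 + 6×15 = 1930.

1930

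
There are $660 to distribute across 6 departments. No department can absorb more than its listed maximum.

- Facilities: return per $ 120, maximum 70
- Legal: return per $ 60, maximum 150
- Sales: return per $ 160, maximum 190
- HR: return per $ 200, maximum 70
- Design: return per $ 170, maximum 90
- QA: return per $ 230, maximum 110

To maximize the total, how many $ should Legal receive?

130

Highest return per $ first: QA 230 > HR 200 > Design 170 > Sales 160 > Facilities 120 > Legal 60.
Give QA 110 to hit its cap of 110 ; 550 left.
HR takes 70 to reach its cap of 70 ; 480 left.
Design: +90 to 90 (cap) ; 390 left.
Sales: +190 to 190 (cap) ; 200 left.
Facilities takes 70 to reach its cap of 70 ; 130 left.
Only 130 left; Legal takes them to reach 130.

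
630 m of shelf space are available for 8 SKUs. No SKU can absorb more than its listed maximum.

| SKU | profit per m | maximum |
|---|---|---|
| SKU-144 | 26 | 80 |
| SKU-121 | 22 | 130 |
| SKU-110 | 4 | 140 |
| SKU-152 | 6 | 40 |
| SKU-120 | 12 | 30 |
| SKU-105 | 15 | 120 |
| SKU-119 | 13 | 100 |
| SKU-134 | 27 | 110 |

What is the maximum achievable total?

11690

Rank by profit per m: SKU-134 27 > SKU-144 26 > SKU-121 22 > SKU-105 15 > SKU-119 13 > SKU-120 12 > SKU-152 6 > SKU-110 4.
Give SKU-134 110 to hit its cap of 110 ; 520 left.
SKU-144 takes 80 to reach its cap of 80 ; 440 left.
Give SKU-121 130 to hit its cap of 130 ; 310 left.
Give SKU-105 120 to hit its cap of 120 ; 190 left.
SKU-119 takes 100 to reach its cap of 100 ; 90 left.
SKU-120: +30 to 30 (cap) ; 60 left.
SKU-152: +40 to 40 (cap) ; 20 left.
SKU-110: +20 (room for 140) → 20. Pool exhausted.
Total = 26×80 + 22×130 + 4×20 + 6×40 + 12×30 + 15×120 + 13×100 + 27×110 = 11690.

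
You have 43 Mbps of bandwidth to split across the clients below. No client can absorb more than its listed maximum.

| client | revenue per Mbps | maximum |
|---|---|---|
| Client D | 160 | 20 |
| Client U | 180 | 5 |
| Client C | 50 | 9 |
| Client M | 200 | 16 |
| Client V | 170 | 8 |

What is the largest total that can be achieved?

Order the clients by revenue per Mbps: Client M 200 > Client U 180 > Client V 170 > Client D 160 > Client C 50.
Give Client M 16 to hit its cap of 16 → 27 left.
Client U takes 5 to reach its cap of 5 → 22 left.
Client V takes 8 to reach its cap of 8 → 14 left.
Only 14 left; Client D takes them to reach 14.
Total = 160×14 + 180×5 + 200×16 + 170×8 = 7700.

7700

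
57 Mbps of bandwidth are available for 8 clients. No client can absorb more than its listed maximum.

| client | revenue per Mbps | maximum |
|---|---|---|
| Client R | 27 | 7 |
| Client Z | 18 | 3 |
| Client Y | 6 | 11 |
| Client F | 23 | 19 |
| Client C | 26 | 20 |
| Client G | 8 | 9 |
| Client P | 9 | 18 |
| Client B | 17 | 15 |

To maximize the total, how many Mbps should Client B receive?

8

Rank by revenue per Mbps: Client R 27 > Client C 26 > Client F 23 > Client Z 18 > Client B 17 > Client P 9 > Client G 8 > Client Y 6.
Give Client R 7 to hit its cap of 7 → 50 left.
Client C takes 20 to reach its cap of 20 → 30 left.
Give Client F 19 to hit its cap of 19 → 11 left.
Client Z: +3 to 3 (cap) → 8 left.
Client B has room for 15 but only 8 remain, so it gets 8.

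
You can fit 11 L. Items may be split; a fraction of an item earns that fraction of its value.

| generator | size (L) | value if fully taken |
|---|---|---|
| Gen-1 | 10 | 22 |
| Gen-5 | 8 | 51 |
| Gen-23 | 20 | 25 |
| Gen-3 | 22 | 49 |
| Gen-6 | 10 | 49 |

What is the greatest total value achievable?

65.7

Sort by value density: Gen-5 51/8≈6.38, Gen-6 49/10≈4.9, Gen-3 49/22≈2.23, Gen-1 22/10≈2.2, Gen-23 25/20≈1.25.
Take all of Gen-5 (8 L, value 51) → 3 L left.
Fill the last 3 L with part of Gen-6: 3/10 of it earns 14.7.
Total value = 65.7.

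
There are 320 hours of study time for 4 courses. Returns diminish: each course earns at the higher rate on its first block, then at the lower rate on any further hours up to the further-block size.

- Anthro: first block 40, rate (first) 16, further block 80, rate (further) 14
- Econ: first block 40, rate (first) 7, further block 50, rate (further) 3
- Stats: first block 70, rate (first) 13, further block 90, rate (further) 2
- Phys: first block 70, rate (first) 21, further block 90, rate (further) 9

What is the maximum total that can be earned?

4680

Rank every tier by rate: Phys/tier1 21 > Anthro/tier1 16 > Anthro/tier2 14 > Stats/tier1 13 > Phys/tier2 9 > Econ/tier1 7 > Econ/tier2 3 > Stats/tier2 2.
Phys/tier1 (21): +70 ; 250 left.
Fill Anthro tier1 block (40 at 16) ; 210 left.
Anthro/tier2 (14): +80 ; 130 left.
Fill Stats tier1 block (70 at 13) ; 60 left.
Phys tier2 at 9: only 60 left, fill 60.
Total = 21×70 + 16×40 + 14×80 + 13×70 + 9×60 = 4680.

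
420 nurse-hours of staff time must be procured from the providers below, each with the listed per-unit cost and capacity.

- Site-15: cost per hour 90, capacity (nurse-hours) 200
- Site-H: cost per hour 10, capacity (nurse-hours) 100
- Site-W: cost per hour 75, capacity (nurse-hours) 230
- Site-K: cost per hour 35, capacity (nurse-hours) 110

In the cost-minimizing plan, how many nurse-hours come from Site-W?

210

Fill from the cheapest provider first.
Take 100 from Site-H at 10 ; need 320 more.
Site-K at 35: take all 110 nurse-hours ; 210 still needed.
Site-W at 75: take 210 of its 230 ; requirement met.
Site-15: unused.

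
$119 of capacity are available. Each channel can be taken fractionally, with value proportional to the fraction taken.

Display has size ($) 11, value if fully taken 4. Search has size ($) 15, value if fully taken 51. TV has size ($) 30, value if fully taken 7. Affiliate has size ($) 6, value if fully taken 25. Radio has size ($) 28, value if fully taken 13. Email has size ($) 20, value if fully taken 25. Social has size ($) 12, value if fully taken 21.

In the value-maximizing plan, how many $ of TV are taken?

Best value per unit of size first: Affiliate 25/6≈4.17, Search 51/15≈3.4, Social 21/12≈1.75, Email 25/20≈1.25, Radio 13/28≈0.464, Display 4/11≈0.364, TV 7/30≈0.233.
All 6 $ of Affiliate fit (value 25) ; 113 remain.
Take all of Search (15 $, value 51) ; 98 $ left.
All 12 $ of Social fit (value 21) ; 86 remain.
Take all of Email (20 $, value 25) ; 66 $ left.
Radio: take in full, 28 $ for value 13 ; 38 left.
All 11 $ of Display fit (value 4) ; 27 remain.
Only 27 $ remain; take 27/30 of TV for value 7×27/30 = 6.3.

27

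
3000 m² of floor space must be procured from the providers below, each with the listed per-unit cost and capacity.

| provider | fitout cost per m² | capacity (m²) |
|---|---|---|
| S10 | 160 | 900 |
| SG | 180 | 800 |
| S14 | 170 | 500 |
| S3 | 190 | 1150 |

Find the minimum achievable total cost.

525000

Cheapest first:
S10 (160): use full 900 ; 2100 m² to go.
S14 at 170: take all 500 m² ; 1600 still needed.
Take 800 from SG at 180 ; need 800 more.
S3 (190): take the remaining 800 ; done.
Cost = 900×160 + 500×170 + 800×180 + 800×190 = 525000.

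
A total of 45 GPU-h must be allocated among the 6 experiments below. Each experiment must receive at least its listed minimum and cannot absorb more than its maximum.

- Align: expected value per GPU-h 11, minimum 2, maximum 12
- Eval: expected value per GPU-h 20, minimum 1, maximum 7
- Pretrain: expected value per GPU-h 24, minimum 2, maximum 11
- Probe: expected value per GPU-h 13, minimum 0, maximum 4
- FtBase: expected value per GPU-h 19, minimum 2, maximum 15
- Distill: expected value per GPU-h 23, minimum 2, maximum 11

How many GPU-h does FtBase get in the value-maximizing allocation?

14

Meeting every minimum uses 2+1+2+0+2+2 = 9 GPU-h, leaving 36.
Order the experiments by expected value per GPU-h: Pretrain 24 > Distill 23 > Eval 20 > FtBase 19 > Probe 13 > Align 11.
Pretrain: +9 to 11 (cap) → 27 left.
Distill takes 9 more to reach its cap of 11 → 18 left.
Eval takes 6 more to reach its cap of 7 → 12 left.
FtBase has room for 13 more but only 12 remain, so it gets 14.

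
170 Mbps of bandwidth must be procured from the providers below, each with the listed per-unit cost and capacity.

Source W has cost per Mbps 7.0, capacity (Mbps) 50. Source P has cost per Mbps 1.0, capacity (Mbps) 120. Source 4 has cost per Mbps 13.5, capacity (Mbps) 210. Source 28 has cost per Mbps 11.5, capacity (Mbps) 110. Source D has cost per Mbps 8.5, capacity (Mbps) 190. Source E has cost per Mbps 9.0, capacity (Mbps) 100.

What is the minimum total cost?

470

Use providers in increasing cost order.
Source P (1.0): use full 120 ; 50 Mbps to go.
Source W at 7.0: take all 50 Mbps ; 0 still needed.
Source D, Source E, Source 28, Source 4: unused.
Cost = 120×1.0 + 50×7.0 = 470.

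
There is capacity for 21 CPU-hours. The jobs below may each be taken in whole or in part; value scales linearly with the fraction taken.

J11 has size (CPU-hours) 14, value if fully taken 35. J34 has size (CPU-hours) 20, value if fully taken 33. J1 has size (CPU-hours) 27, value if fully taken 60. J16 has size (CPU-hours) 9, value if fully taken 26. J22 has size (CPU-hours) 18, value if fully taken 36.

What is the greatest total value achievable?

Rank by value-to-size ratio: J16 26/9≈2.89, J11 35/14≈2.5, J1 60/27≈2.22, J22 36/18≈2, J34 33/20≈1.65.
J16: take in full, 9 CPU-hours for value 26 → 12 left.
Fill the last 12 CPU-hours with part of J11: 12/14 of it earns 30.
Total value = 56.

56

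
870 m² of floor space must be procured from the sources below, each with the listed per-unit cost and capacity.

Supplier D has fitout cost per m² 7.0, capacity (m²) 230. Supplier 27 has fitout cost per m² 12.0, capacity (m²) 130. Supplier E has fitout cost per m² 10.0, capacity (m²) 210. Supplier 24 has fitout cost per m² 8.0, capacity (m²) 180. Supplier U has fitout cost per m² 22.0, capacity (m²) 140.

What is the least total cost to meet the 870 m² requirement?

Fill from the cheapest source first.
Supplier D (7.0): use full 230 ; 640 m² to go.
Supplier 24 at 8.0: take all 180 m² ; 460 still needed.
Supplier E at 10.0: take all 210 m² ; 250 still needed.
Supplier 27 (12.0): use full 130 ; 120 m² to go.
Take 120 from Supplier U at 22.0 to finish.
Cost = 230×7.0 + 180×8.0 + 210×10.0 + 130×12.0 + 120×22.0 = 9350.

9350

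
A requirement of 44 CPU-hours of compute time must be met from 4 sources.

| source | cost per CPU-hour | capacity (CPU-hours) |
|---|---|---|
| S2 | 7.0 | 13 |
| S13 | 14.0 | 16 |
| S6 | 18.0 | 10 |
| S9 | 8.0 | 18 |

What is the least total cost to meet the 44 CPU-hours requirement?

417

Fill from the cheapest source first.
S2 at 7.0: take all 13 CPU-hours → 31 still needed.
Take 18 from S9 at 8.0 → need 13 more.
S13 at 14.0: take 13 of its 16 → requirement met.
S6: unused.
Cost = 13×7.0 + 18×8.0 + 13×14.0 = 417.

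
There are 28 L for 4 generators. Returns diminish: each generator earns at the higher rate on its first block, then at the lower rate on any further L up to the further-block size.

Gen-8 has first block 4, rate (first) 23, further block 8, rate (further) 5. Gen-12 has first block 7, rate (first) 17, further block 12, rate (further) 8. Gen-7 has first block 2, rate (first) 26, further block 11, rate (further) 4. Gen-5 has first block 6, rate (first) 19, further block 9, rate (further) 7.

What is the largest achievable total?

449

Treat each block as its own option and order by rate: Gen-7/T1 26 > Gen-8/T1 23 > Gen-5/T1 19 > Gen-12/T1 17 > Gen-12/T2 8 > Gen-5/T2 7 > Gen-8/T2 5 > Gen-7/T2 4.
Gen-7 T1 at 26: fill all 2 → 26 left.
Gen-8 T1 at 23: fill all 4 → 22 left.
Fill Gen-5 T1 block (6 at 19) → 16 left.
Fill Gen-12 T1 block (7 at 17) → 9 left.
9 remain; put them into Gen-12 T2 at 8.
Total = 26×2 + 23×4 + 19×6 + 17×7 + 8×9 = 449.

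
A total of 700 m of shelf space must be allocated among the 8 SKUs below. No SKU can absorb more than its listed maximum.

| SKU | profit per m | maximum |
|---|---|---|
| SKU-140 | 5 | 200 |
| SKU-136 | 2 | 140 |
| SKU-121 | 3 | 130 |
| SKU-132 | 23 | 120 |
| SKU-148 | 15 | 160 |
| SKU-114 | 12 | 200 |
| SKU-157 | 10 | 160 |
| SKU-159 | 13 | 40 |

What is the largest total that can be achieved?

9780

Highest profit per m first: SKU-132 23 > SKU-148 15 > SKU-159 13 > SKU-114 12 > SKU-157 10 > SKU-140 5 > SKU-121 3 > SKU-136 2.
SKU-132 takes 120 to reach its cap of 120 — 580 left.
SKU-148: +160 to 160 (cap) — 420 left.
Give SKU-159 40 to hit its cap of 40 — 380 left.
SKU-114 takes 200 to reach its cap of 200 — 180 left.
SKU-157: +160 to 160 (cap) — 20 left.
SKU-140 has room for 200 but only 20 remain, so it gets 20.
Total = 5×20 + 23×120 + 15×160 + 12×200 + 10×160 + 13×40 = 9780.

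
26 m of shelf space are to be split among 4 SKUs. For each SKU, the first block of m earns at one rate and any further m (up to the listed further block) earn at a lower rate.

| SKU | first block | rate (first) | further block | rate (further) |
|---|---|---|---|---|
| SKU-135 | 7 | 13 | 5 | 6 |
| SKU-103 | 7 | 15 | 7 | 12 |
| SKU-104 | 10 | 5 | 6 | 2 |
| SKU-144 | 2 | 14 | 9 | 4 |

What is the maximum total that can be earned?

326

Order all 8 blocks by rate: SKU-103/T1 15 > SKU-144/T1 14 > SKU-135/T1 13 > SKU-103/T2 12 > SKU-135/T2 6 > SKU-104/T1 5 > SKU-144/T2 4 > SKU-104/T2 2.
SKU-103 T1 at 15: fill all 7 ; 19 left.
SKU-144 T1 at 14: fill all 2 ; 17 left.
SKU-135 T1 at 13: fill all 7 ; 10 left.
Fill SKU-103 T2 block (7 at 12) ; 3 left.
SKU-135 T2 at 6: only 3 left, fill 3.
Total = 15×7 + 14×2 + 13×7 + 12×7 + 6×3 = 326.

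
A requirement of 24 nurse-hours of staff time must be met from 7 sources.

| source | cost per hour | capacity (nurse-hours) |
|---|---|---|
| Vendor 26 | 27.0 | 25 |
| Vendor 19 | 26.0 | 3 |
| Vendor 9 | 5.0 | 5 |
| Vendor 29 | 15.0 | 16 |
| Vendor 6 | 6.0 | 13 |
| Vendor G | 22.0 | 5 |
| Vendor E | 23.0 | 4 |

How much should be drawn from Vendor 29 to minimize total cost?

Fill from the cheapest source first.
Vendor 9 at 5.0: take all 5 nurse-hours ; 19 still needed.
Take 13 from Vendor 6 at 6.0 ; need 6 more.
Vendor 29 at 15.0: take 6 of its 16 ; requirement met.
Vendor G, Vendor E, Vendor 19, Vendor 26: unused.

6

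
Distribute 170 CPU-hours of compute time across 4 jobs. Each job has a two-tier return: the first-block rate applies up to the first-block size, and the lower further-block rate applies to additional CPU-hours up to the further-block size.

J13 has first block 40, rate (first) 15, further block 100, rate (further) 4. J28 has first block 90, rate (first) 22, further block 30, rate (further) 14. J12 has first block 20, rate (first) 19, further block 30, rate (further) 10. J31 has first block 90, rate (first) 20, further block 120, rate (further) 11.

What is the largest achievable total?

Order all 8 blocks by rate: J28/T1 22 > J31/T1 20 > J12/T1 19 > J13/T1 15 > J28/T2 14 > J31/T2 11 > J12/T2 10 > J13/T2 4.
J28/T1 (22): +90 → 80 left.
J31/T1: +80 of 90 at 20; pool empty.
Total = 22×90 + 20×80 = 3580.

3580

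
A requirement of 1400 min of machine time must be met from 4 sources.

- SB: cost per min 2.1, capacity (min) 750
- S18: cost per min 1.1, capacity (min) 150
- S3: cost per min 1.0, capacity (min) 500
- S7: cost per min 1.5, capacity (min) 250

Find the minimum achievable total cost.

Fill from the cheapest source first.
S3 (1.0): use full 500 — 900 min to go.
Take 150 from S18 at 1.1 — need 750 more.
S7 (1.5): use full 250 — 500 min to go.
SB (2.1): take the remaining 500 — done.
Cost = 500×1.0 + 150×1.1 + 250×1.5 + 500×2.1 = 2090.

2090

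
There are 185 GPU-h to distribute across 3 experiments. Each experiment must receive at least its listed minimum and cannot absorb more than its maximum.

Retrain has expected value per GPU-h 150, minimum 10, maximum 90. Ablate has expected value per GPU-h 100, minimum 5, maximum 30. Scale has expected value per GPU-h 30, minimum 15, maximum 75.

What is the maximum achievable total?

18450

Meeting every minimum uses 10+5+15 = 30 GPU-h, leaving 155.
Highest expected value per GPU-h first: Retrain 150 > Ablate 100 > Scale 30.
Retrain takes 80 more to reach its cap of 90 — 75 left.
Ablate takes 25 more to reach its cap of 30 — 50 left.
Only 50 left; Scale takes them to reach 65.
Total = 150×90 + 100×30 + 30×65 = 18450.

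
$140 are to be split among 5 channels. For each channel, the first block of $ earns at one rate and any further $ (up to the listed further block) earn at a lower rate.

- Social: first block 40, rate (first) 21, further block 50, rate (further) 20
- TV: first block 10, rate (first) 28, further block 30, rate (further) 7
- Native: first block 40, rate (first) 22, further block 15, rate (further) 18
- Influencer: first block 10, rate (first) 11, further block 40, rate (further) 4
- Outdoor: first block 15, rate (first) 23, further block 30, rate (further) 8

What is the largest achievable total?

Treat each block as its own option and order by rate: TV/first 28 > Outdoor/first 23 > Native/first 22 > Social/first 21 > Social/second 20 > Native/second 18 > Influencer/first 11 > Outdoor/second 8 > TV/second 7 > Influencer/second 4.
TV/first (28): +10 → 130 left.
Fill Outdoor first block (15 at 23) → 115 left.
Native first at 22: fill all 40 → 75 left.
Social/first (21): +40 → 35 left.
35 remain; put them into Social second at 20.
Total = 28×10 + 23×15 + 22×40 + 21×40 + 20×35 = 3045.

3045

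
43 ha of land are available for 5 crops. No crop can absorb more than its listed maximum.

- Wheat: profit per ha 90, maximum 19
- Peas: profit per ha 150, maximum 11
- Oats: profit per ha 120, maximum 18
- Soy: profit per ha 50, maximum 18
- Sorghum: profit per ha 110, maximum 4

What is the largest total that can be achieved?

Rank by profit per ha: Peas 150 > Oats 120 > Sorghum 110 > Wheat 90 > Soy 50.
Give Peas 11 to hit its cap of 11 ; 32 left.
Oats takes 18 to reach its cap of 18 ; 14 left.
Sorghum: +4 to 4 (cap) ; 10 left.
Wheat has room for 19 but only 10 remain, so it gets 10.
Total = 90×10 + 150×11 + 120×18 + 110×4 = 5150.

5150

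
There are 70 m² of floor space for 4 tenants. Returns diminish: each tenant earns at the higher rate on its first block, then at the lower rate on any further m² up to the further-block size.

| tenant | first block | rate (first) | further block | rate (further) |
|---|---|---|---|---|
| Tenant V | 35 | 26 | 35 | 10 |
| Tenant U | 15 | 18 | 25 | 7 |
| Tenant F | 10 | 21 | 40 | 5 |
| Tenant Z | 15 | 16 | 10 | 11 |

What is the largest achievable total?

1550

Treat each block as its own option and order by rate: Tenant V/tier1 26 > Tenant F/tier1 21 > Tenant U/tier1 18 > Tenant Z/tier1 16 > Tenant Z/tier2 11 > Tenant V/tier2 10 > Tenant U/tier2 7 > Tenant F/tier2 5.
Tenant V/tier1 (26): +35 — 35 left.
Fill Tenant F tier1 block (10 at 21) — 25 left.
Tenant U tier1 at 18: fill all 15 — 10 left.
Tenant Z tier1 at 16: only 10 left, fill 10.
Total = 26×35 + 21×10 + 18×15 + 16×10 = 1550.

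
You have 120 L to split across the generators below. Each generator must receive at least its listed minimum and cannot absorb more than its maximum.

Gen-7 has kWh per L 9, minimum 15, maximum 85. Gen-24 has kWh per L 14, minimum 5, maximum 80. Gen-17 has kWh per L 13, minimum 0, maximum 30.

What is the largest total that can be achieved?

Meeting every minimum uses 15+5+0 = 20 L, leaving 100.
Highest kWh per L first: Gen-24 14 > Gen-17 13 > Gen-7 9.
Gen-24 takes 75 more to reach its cap of 80 ; 25 left.
Gen-17: +25 (room for 30) → 25. Pool exhausted.
Total = 9×15 + 14×80 + 13×25 = 1580.

1580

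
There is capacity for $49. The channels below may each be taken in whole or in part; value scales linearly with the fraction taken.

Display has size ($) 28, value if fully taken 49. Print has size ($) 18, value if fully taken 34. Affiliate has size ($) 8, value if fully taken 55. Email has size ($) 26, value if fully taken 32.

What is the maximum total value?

Rank by value-to-size ratio: Affiliate 55/8≈6.88, Print 34/18≈1.89, Display 49/28≈1.75, Email 32/26≈1.23.
Take all of Affiliate (8 $, value 55) → 41 $ left.
Take all of Print (18 $, value 34) → 23 $ left.
Fill the last 23 $ with part of Display: 23/28 of it earns 40.25.
Total value = 129.25.

129.25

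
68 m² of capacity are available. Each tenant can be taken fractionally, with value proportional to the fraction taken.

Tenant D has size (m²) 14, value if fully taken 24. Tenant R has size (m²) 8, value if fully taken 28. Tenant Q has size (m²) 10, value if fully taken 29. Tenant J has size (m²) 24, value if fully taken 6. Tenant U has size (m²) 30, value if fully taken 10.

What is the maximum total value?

Best value per unit of size first: Tenant R 28/8≈3.5, Tenant Q 29/10≈2.9, Tenant D 24/14≈1.71, Tenant U 10/30≈0.333, Tenant J 6/24≈0.25.
All 8 m² of Tenant R fit (value 28) — 60 remain.
All 10 m² of Tenant Q fit (value 29) — 50 remain.
Take all of Tenant D (14 m², value 24) — 36 m² left.
Tenant U: take in full, 30 m² for value 10 — 6 left.
Fill the last 6 m² with part of Tenant J: 6/24 of it earns 1.5.
Total value = 92.5.

92.5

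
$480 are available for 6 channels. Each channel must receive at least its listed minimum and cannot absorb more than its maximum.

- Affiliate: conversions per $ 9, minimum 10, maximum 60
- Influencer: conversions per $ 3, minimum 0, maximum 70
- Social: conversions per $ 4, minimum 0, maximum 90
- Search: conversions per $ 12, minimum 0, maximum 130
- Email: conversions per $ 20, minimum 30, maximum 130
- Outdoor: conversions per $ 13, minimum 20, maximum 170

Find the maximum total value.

Meeting every minimum uses 10+0+0+0+30+20 = 60 $, leaving 420.
Highest conversions per $ first: Email 20 > Outdoor 13 > Search 12 > Affiliate 9 > Social 4 > Influencer 3.
Email takes 100 more to reach its cap of 130 ; 320 left.
Outdoor: +150 to 170 (cap) ; 170 left.
Search: +130 to 130 (cap) ; 40 left.
Affiliate: +40 (room for 50) → 50. Pool exhausted.
Total = 9×50 + 12×130 + 20×130 + 13×170 = 6820.

6820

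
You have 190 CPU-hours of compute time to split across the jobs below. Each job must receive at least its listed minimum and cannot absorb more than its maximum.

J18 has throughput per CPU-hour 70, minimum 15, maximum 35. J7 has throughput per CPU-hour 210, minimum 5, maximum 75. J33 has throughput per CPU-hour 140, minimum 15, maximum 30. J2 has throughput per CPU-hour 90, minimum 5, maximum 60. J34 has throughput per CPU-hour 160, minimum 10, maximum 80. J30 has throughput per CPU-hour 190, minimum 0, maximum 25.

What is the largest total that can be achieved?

Meeting every minimum uses 15+5+15+5+10+0 = 50 CPU-hours, leaving 140.
Order the jobs by throughput per CPU-hour: J7 210 > J30 190 > J34 160 > J33 140 > J2 90 > J18 70.
J7: +70 to 75 (cap) — 70 left.
J30: +25 to 25 (cap) — 45 left.
J34: +45 (room for 70) → 55. Pool exhausted.
Total = 70×15 + 210×75 + 140×15 + 90×5 + 160×55 + 190×25 = 32900.

32900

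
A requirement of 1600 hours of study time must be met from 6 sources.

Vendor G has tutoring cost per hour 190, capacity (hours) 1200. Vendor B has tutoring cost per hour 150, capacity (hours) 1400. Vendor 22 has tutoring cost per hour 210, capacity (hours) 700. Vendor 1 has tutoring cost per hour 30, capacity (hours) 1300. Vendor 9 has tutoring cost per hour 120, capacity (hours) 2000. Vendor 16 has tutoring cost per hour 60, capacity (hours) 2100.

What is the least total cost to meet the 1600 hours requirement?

57000

Fill from the cheapest source first.
Take 1300 from Vendor 1 at 30 ; need 300 more.
Vendor 16 at 60: take 300 of its 2100 ; requirement met.
Vendor 9, Vendor B, Vendor G, Vendor 22: unused.
Cost = 1300×30 + 300×60 = 57000.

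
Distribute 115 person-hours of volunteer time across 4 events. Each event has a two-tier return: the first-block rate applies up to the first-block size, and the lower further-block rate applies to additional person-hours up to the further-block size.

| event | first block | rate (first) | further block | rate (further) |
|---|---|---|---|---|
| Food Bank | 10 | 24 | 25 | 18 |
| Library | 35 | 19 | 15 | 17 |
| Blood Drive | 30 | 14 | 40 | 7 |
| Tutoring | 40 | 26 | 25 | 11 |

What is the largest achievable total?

Treat each block as its own option and order by rate: Tutoring/T1 26 > Food Bank/T1 24 > Library/T1 19 > Food Bank/T2 18 > Library/T2 17 > Blood Drive/T1 14 > Tutoring/T2 11 > Blood Drive/T2 7.
Tutoring T1 at 26: fill all 40 → 75 left.
Food Bank/T1 (24): +10 → 65 left.
Library T1 at 19: fill all 35 → 30 left.
Food Bank/T2 (18): +25 → 5 left.
5 remain; put them into Library T2 at 17.
Total = 26×40 + 24×10 + 19×35 + 18×25 + 17×5 = 2480.

2480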